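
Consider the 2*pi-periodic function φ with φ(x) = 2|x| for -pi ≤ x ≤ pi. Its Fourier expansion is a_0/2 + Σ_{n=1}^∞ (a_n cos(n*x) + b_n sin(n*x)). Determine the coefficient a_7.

-8/(49*pi)

a_7 = 1/pi ∫_{-pi}^{pi} φ(x) cos(7*x) dx.
φ is even and cos(7*x) is even, so the integrand is even and a_7 = 2/pi ∫_0^{pi} φ(x) cos(7*x) dx.
Integrating by parts (boundary term plus one more integral), an antiderivative of (2*x) cos(7*x) is 2*x*sin(7*x)/7 + 2*cos(7*x)/49; evaluating from 0 to pi: ∫_{0}^{pi} (2*x) cos(7*x) dx = (-2/49) - (2/49) = -4/49.
Hence a_7 = (2/pi)·(-4/49) = -8/(49*pi).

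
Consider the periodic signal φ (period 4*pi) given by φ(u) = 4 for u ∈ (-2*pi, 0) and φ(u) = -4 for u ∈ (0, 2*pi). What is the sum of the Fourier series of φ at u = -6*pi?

u = -6*pi differs from u = 2*pi by -2 full period(s), and the series is 4*pi-periodic.
At u = 2*pi the one-sided limits are φ(2*pi^-) = -4 and φ(2*pi^+) = 4.
By Dirichlet's theorem the series converges to their average, [(-4) + (4)]/2 = 0.

0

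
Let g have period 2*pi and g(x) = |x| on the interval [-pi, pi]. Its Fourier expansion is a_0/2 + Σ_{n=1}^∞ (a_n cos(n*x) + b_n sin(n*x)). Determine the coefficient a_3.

a_3 = 1/pi ∫_{-pi}^{pi} g(x) cos(3*x) dx.
g is even and cos(3*x) is even, so the integrand is even and a_3 = 2/pi ∫_0^{pi} g(x) cos(3*x) dx.
Integrating by parts (boundary term plus one more integral), an antiderivative of (x) cos(3*x) is x*sin(3*x)/3 + cos(3*x)/9; evaluating from 0 to pi: ∫_{0}^{pi} (x) cos(3*x) dx = (-1/9) - (1/9) = -2/9.
Hence a_3 = (2/pi)·(-2/9) = -4/(9*pi).

-4/(9*pi)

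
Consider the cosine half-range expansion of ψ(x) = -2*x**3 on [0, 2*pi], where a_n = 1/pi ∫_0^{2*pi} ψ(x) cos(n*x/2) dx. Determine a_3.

32*(-4 + 9*pi**2)/(27*pi)

a_3 = 1/pi ∫_0^{2*pi} (-2*x**3) cos(3*x/2) dx.
Integrating by parts three times (tabular method), an antiderivative of (-2*x**3) cos(3*x/2) is -4*x**3*sin(3*x/2)/3 - 8*x**2*cos(3*x/2)/3 + 32*x*sin(3*x/2)/9 + 64*cos(3*x/2)/27; evaluating from 0 to 2*pi: ∫_{0}^{2*pi} (-2*x**3) cos(3*x/2) dx = (-64/27 + 32*pi**2/3) - (64/27) = -128/27 + 32*pi**2/3.
Hence a_3 = (1/pi)·(-128/27 + 32*pi**2/3) = 32*(-4 + 9*pi**2)/(27*pi).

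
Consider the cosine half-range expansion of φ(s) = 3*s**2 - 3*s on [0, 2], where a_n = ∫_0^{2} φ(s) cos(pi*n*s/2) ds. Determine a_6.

4/(3*pi**2)

a_6 = ∫_0^{2} (3*s**2 - 3*s) cos(3*pi*s) ds.
Integrating by parts twice (tabular method), an antiderivative of (3*s**2 - 3*s) cos(3*pi*s) is s**2*sin(3*pi*s)/pi - s*sin(3*pi*s)/pi + 2*s*cos(3*pi*s)/(3*pi**2) - 2*sin(3*pi*s)/(9*pi**3) - cos(3*pi*s)/(3*pi**2); evaluating from 0 to 2: ∫_{0}^{2} (3*s**2 - 3*s) cos(3*pi*s) ds = (pi**(-2)) - (-1/(3*pi**2)) = 4/(3*pi**2).
Hence a_6 = 4/(3*pi**2).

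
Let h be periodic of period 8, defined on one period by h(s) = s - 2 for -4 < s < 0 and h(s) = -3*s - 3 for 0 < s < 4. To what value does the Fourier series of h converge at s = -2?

h is continuous at s = -2 with value -4, so the series converges to -4 there.

-4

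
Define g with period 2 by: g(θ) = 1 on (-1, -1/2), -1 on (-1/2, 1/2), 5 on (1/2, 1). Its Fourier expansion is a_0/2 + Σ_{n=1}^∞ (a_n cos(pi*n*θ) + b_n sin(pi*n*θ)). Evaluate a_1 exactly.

-8/pi

a_1 = ∫_{-1}^{1} g(θ) cos(pi*θ) dθ.
Split the integral at the breakpoints.
Directly, an antiderivative of (1) cos(pi*θ) is sin(pi*θ)/pi; evaluating from -1 to -1/2: ∫_{-1}^{-1/2} (1) cos(pi*θ) dθ = (-1/pi) - (0) = -1/pi.
Directly, an antiderivative of (-1) cos(pi*θ) is -sin(pi*θ)/pi; evaluating from -1/2 to 1/2: ∫_{-1/2}^{1/2} (-1) cos(pi*θ) dθ = (-1/pi) - (1/pi) = -2/pi.
Directly, an antiderivative of (5) cos(pi*θ) is 5*sin(pi*θ)/pi; evaluating from 1/2 to 1: ∫_{1/2}^{1} (5) cos(pi*θ) dθ = (0) - (5/pi) = -5/pi.
Summing the pieces gives a_1 = -8/pi.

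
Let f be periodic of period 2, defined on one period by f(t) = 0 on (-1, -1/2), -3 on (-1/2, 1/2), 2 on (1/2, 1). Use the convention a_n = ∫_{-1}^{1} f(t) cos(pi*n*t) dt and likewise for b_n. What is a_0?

-2

a_0 = ∫_{-1}^{1} f(t) dt = -2.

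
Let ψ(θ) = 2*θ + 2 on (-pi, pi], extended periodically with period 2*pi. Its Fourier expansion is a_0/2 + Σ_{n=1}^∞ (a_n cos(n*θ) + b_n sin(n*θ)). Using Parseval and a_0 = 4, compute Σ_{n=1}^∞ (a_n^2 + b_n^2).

8*pi**2/3

Parseval: a_0^2/2 + Σ_{n≥1} (a_n^2+b_n^2) = 1/pi ∫_{-pi}^{pi} ψ(θ)^2 dθ = 8 + 8*pi**2/3.
Subtract a_0^2/2 = 8: Σ (a_n^2+b_n^2) = 8*pi**2/3.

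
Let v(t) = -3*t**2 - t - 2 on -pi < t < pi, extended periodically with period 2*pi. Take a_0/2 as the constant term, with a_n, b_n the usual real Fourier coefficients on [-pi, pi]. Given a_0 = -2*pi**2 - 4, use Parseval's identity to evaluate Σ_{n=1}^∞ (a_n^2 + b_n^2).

Parseval: a_0^2/2 + Σ_{n≥1} (a_n^2+b_n^2) = 1/pi ∫_{-pi}^{pi} v(t)^2 dt = 8 + 26*pi**2/3 + 18*pi**4/5.
Subtract a_0^2/2 = 2*(2 + pi**2)**2: Σ (a_n^2+b_n^2) = 2*pi**2*(5 + 12*pi**2)/15.

2*pi**2*(5 + 12*pi**2)/15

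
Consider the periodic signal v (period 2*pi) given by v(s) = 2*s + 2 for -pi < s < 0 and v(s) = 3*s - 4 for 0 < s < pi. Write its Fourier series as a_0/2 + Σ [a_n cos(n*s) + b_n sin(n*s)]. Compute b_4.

b_4 = 1/pi ∫_{-pi}^{pi} v(s) sin(4*s) ds.
Split the integral at the breakpoints.
Integrating by parts (boundary term plus one more integral), an antiderivative of (2*s + 2) sin(4*s) is -s*cos(4*s)/2 + sin(4*s)/8 - cos(4*s)/2; evaluating from -pi to 0: ∫_{-pi}^{0} (2*s + 2) sin(4*s) ds = (-1/2) - (-1/2 + pi/2) = -pi/2.
Integrating by parts (boundary term plus one more integral), an antiderivative of (3*s - 4) sin(4*s) is -3*s*cos(4*s)/4 + 3*sin(4*s)/16 + cos(4*s); evaluating from 0 to pi: ∫_{0}^{pi} (3*s - 4) sin(4*s) ds = (1 - 3*pi/4) - (1) = -3*pi/4.
Summing the pieces and multiplying by (1/pi) gives b_4 = -5/4.

-5/4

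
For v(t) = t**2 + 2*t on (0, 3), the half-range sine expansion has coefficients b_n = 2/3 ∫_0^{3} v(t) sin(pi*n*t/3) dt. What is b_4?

b_4 = 2/3 ∫_0^{3} (t**2 + 2*t) sin(4*pi*t/3) dt.
Integrating by parts twice (tabular method), an antiderivative of (t**2 + 2*t) sin(4*pi*t/3) is -3*t**2*cos(4*pi*t/3)/(4*pi) + 9*t*sin(4*pi*t/3)/(8*pi**2) - 3*t*cos(4*pi*t/3)/(2*pi) + 9*sin(4*pi*t/3)/(8*pi**2) + 27*cos(4*pi*t/3)/(32*pi**3); evaluating from 0 to 3: ∫_{0}^{3} (t**2 + 2*t) sin(4*pi*t/3) dt = (9*(3 - 40*pi**2)/(32*pi**3)) - (27/(32*pi**3)) = -45/(4*pi).
Hence b_4 = (2/3)·(-45/(4*pi)) = -15/(2*pi).

-15/(2*pi)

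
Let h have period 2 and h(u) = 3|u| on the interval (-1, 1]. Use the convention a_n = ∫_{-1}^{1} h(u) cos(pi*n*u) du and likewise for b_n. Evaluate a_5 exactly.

-12/(25*pi**2)

a_5 = ∫_{-1}^{1} h(u) cos(5*pi*u) du.
h is even and cos(5*pi*u) is even, so the integrand is even and a_5 = 2 ∫_0^{1} h(u) cos(5*pi*u) du.
Integrating by parts (boundary term plus one more integral), an antiderivative of (3*u) cos(5*pi*u) is 3*u*sin(5*pi*u)/(5*pi) + 3*cos(5*pi*u)/(25*pi**2); evaluating from 0 to 1: ∫_{0}^{1} (3*u) cos(5*pi*u) du = (-3/(25*pi**2)) - (3/(25*pi**2)) = -6/(25*pi**2).
Hence a_5 = 2·(-6/(25*pi**2)) = -12/(25*pi**2).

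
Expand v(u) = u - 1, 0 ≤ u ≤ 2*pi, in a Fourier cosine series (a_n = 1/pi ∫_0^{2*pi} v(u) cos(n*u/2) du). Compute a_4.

a_4 = 1/pi ∫_0^{2*pi} (u - 1) cos(2*u) du.
Integrating by parts (boundary term plus one more integral), an antiderivative of (u - 1) cos(2*u) is u*sin(2*u)/2 - sin(2*u)/2 + cos(2*u)/4; evaluating from 0 to 2*pi: ∫_{0}^{2*pi} (u - 1) cos(2*u) du = (1/4) - (1/4) = 0.
Hence a_4 = (1/pi)·(0) = 0.

0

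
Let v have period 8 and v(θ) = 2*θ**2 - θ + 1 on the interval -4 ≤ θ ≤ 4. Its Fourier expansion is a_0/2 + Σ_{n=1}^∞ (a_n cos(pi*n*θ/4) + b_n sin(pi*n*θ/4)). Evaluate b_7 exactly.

b_7 = 1/4 ∫_{-4}^{4} v(θ) sin(7*pi*θ/4) dθ.
Integrating by parts twice (tabular method), an antiderivative of (2*θ**2 - θ + 1) sin(7*pi*θ/4) is -8*θ**2*cos(7*pi*θ/4)/(7*pi) + 64*θ*sin(7*pi*θ/4)/(49*pi**2) + 4*θ*cos(7*pi*θ/4)/(7*pi) - 16*sin(7*pi*θ/4)/(49*pi**2) - 4*cos(7*pi*θ/4)/(7*pi) + 256*cos(7*pi*θ/4)/(343*pi**3); evaluating from -4 to 4: ∫_{-4}^{4} (2*θ**2 - θ + 1) sin(7*pi*θ/4) dθ = (4*(-64 + 1421*pi**2)/(343*pi**3)) - (4*(-64 + 1813*pi**2)/(343*pi**3)) = -32/(7*pi).
Hence b_7 = (1/4)·(-32/(7*pi)) = -8/(7*pi).

-8/(7*pi)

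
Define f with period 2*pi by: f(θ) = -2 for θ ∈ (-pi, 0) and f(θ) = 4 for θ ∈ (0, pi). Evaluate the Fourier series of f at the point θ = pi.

θ = pi differs from θ = -pi by 1 full period(s), and the series is 2*pi-periodic.
At θ = -pi the one-sided limits are f(-pi^-) = 4 and f(-pi^+) = -2.
By Dirichlet's theorem the series converges to their average, [(4) + (-2)]/2 = 1.

1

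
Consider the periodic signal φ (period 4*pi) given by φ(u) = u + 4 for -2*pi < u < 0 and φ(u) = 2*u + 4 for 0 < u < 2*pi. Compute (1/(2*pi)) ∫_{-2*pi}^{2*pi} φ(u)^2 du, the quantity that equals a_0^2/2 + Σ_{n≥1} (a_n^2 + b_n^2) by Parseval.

(1/(2*pi)) ∫_{-2*pi}^{2*pi} φ(u)^2 du = (1/(2*pi)) · (8*pi*(6*pi + 24 + 5*pi**2)/3) = 8*pi + 32 + 20*pi**2/3.

8*pi + 32 + 20*pi**2/3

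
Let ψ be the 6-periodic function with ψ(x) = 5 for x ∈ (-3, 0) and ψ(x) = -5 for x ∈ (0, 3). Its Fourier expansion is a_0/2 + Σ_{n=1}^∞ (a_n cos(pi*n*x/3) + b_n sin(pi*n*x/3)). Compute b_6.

0

b_6 = 1/3 ∫_{-3}^{3} ψ(x) sin(2*pi*x) dx.
ψ is odd and sin(2*pi*x) is odd, so the integrand is even and b_6 = 2/3 ∫_0^{3} ψ(x) sin(2*pi*x) dx.
Directly, an antiderivative of (-5) sin(2*pi*x) is 5*cos(2*pi*x)/(2*pi); evaluating from 0 to 3: ∫_{0}^{3} (-5) sin(2*pi*x) dx = (5/(2*pi)) - (5/(2*pi)) = 0.
Hence b_6 = (2/3)·(0) = 0.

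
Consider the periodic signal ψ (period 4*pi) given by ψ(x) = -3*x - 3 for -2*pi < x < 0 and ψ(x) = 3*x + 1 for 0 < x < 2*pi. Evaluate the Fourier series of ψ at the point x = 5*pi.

x = 5*pi differs from x = pi by 1 full period(s), and the series is 4*pi-periodic.
ψ is continuous at x = pi with value 1 + 3*pi, so the series converges to 1 + 3*pi there.

1 + 3*pi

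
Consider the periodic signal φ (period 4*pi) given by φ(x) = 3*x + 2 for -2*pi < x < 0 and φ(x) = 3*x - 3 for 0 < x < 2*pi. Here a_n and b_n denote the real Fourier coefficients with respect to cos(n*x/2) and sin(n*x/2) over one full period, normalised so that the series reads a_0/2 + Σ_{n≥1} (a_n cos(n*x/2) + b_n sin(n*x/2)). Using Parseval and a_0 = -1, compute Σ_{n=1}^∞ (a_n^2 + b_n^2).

-30*pi + 25/2 + 24*pi**2

Parseval: a_0^2/2 + Σ_{n≥1} (a_n^2+b_n^2) = (1/(2*pi)) ∫_{-2*pi}^{2*pi} φ(x)^2 dx = -30*pi + 13 + 24*pi**2.
Subtract a_0^2/2 = 1/2: Σ (a_n^2+b_n^2) = -30*pi + 25/2 + 24*pi**2.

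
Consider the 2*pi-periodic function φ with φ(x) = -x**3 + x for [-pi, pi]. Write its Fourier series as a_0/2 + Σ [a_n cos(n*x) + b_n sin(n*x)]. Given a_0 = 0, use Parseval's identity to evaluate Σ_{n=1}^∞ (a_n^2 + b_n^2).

Parseval: a_0^2/2 + Σ_{n≥1} (a_n^2+b_n^2) = 1/pi ∫_{-pi}^{pi} φ(x)^2 dx = 2*pi**2*(-42*pi**2 + 35 + 15*pi**4)/105.
Subtract a_0^2/2 = 0: Σ (a_n^2+b_n^2) = 2*pi**2*(-42*pi**2 + 35 + 15*pi**4)/105.

2*pi**2*(-42*pi**2 + 35 + 15*pi**4)/105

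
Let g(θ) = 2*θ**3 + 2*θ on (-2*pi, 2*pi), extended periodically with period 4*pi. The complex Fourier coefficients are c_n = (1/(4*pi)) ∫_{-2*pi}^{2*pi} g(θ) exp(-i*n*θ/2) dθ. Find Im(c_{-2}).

10 - 8*pi**2

Since g is real-valued, Im(c_{-2}) = -(1/(4*pi)) ∫_{-2*pi}^{2*pi} g(θ) sin(-θ) dθ = b_{2}/2.
g is odd and sin(-θ) is odd, so the integrand is even: ∫_{-2*pi}^{2*pi} g(θ) sin(-θ) dθ = 2∫_0^{2*pi} g(θ) sin(-θ) dθ.
Integrating by parts three times (tabular method), an antiderivative of (2*θ**3 + 2*θ) sin(-θ) is 2*θ**3*cos(θ) - 6*θ**2*sin(θ) - 10*θ*cos(θ) + 10*sin(θ); evaluating from 0 to 2*pi: ∫_{0}^{2*pi} (2*θ**3 + 2*θ) sin(-θ) dθ = (-20*pi + 16*pi**3) - (0) = -20*pi + 16*pi**3.
So ∫_{-2*pi}^{2*pi} g(θ) sin(-θ) dθ = -40*pi + 32*pi**3.
Hence Im(c_{-2}) = (-1/(4*pi))·(-40*pi + 32*pi**3) = 10 - 8*pi**2.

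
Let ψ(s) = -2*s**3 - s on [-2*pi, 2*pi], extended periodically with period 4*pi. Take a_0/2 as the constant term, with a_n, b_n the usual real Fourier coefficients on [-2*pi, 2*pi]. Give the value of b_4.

-2 + 8*pi**2

b_4 = (1/(2*pi)) ∫_{-2*pi}^{2*pi} ψ(s) sin(2*s) ds.
ψ is odd and sin(2*s) is odd, so the integrand is even and b_4 = 1/pi ∫_0^{2*pi} ψ(s) sin(2*s) ds.
Integrating by parts three times (tabular method), an antiderivative of (-2*s**3 - s) sin(2*s) is s**3*cos(2*s) - 3*s**2*sin(2*s)/2 - s*cos(2*s) + sin(2*s)/2; evaluating from 0 to 2*pi: ∫_{0}^{2*pi} (-2*s**3 - s) sin(2*s) ds = (-2*pi + 8*pi**3) - (0) = -2*pi + 8*pi**3.
Hence b_4 = (1/pi)·(-2*pi + 8*pi**3) = -2 + 8*pi**2.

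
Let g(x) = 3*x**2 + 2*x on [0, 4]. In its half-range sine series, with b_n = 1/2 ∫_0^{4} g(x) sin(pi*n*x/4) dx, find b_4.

b_4 = 1/2 ∫_0^{4} (3*x**2 + 2*x) sin(pi*x) dx.
Integrating by parts twice (tabular method), an antiderivative of (3*x**2 + 2*x) sin(pi*x) is -3*x**2*cos(pi*x)/pi + 6*x*sin(pi*x)/pi**2 - 2*x*cos(pi*x)/pi + 2*sin(pi*x)/pi**2 + 6*cos(pi*x)/pi**3; evaluating from 0 to 4: ∫_{0}^{4} (3*x**2 + 2*x) sin(pi*x) dx = (-56/pi + 6/pi**3) - (6/pi**3) = -56/pi.
Hence b_4 = (1/2)·(-56/pi) = -28/pi.

-28/pi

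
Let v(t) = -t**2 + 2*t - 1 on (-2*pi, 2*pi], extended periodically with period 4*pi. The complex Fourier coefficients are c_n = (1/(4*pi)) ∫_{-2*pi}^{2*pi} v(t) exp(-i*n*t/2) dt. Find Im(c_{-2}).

-2

Since v is real-valued, Im(c_{-2}) = -(1/(4*pi)) ∫_{-2*pi}^{2*pi} v(t) sin(-t) dt = b_{2}/2.
Integrating by parts twice (tabular method), an antiderivative of (-t**2 + 2*t - 1) sin(-t) is -t**2*cos(t) + 2*t*sin(t) + 2*t*cos(t) - 2*sin(t) + cos(t); evaluating from -2*pi to 2*pi: ∫_{-2*pi}^{2*pi} (-t**2 + 2*t - 1) sin(-t) dt = (-4*pi**2 + 1 + 4*pi) - (-4*pi**2 - 4*pi + 1) = 8*pi.
Hence Im(c_{-2}) = (-1/(4*pi))·(8*pi) = -2.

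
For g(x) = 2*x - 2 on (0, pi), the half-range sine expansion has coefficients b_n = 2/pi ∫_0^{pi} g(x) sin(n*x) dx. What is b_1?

b_1 = 2/pi ∫_0^{pi} (2*x - 2) sin(x) dx.
Integrating by parts (boundary term plus one more integral), an antiderivative of (2*x - 2) sin(x) is -2*x*cos(x) + 2*sin(x) + 2*cos(x); evaluating from 0 to pi: ∫_{0}^{pi} (2*x - 2) sin(x) dx = (-2 + 2*pi) - (2) = -4 + 2*pi.
Hence b_1 = (2/pi)·(-4 + 2*pi) = 4 - 8/pi.

4 - 8/pi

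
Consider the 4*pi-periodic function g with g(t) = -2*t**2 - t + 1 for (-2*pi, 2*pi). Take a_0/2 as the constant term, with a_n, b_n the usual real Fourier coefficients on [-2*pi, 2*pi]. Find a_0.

2 - 16*pi**2/3

a_0 = (1/(2*pi)) ∫_{-2*pi}^{2*pi} g(t) dt = (1/(2*pi)) · (-32*pi**3/3 + 4*pi) = 2 - 16*pi**2/3.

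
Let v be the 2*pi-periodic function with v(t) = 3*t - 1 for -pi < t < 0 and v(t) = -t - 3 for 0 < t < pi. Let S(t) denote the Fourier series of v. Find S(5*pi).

t = 5*pi differs from t = pi by 2 full period(s), and the series is 2*pi-periodic.
At t = pi the one-sided limits are v(pi^-) = -pi - 3 and v(pi^+) = -3*pi - 1.
By Dirichlet's theorem the series converges to their average, [(-pi - 3) + (-3*pi - 1)]/2 = -2*pi - 2.

-2*pi - 2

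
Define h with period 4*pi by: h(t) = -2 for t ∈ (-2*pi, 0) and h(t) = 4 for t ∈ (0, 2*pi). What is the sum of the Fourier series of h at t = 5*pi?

t = 5*pi differs from t = pi by 1 full period(s), and the series is 4*pi-periodic.
h is continuous at t = pi with value 4, so the series converges to 4 there.

4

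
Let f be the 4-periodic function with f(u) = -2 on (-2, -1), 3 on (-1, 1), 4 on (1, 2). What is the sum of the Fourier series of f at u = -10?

u = -10 differs from u = -2 by -2 full period(s), and the series is 4-periodic.
At u = -2 the one-sided limits are f(-2^-) = 4 and f(-2^+) = -2.
By Dirichlet's theorem the series converges to their average, [(4) + (-2)]/2 = 1.

1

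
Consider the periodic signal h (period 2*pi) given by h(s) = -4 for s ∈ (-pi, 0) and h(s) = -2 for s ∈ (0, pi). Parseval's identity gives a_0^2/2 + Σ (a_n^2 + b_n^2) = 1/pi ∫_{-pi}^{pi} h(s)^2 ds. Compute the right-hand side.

20

1/pi ∫_{-pi}^{pi} h(s)^2 ds = 1/pi · (20*pi) = 20.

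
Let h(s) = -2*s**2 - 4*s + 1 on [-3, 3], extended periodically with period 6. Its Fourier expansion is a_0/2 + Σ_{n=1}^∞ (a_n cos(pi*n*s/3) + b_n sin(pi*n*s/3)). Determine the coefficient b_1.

b_1 = 1/3 ∫_{-3}^{3} h(s) sin(pi*s/3) ds.
Integrating by parts twice (tabular method), an antiderivative of (-2*s**2 - 4*s + 1) sin(pi*s/3) is 6*s**2*cos(pi*s/3)/pi - 36*s*sin(pi*s/3)/pi**2 + 12*s*cos(pi*s/3)/pi - 36*sin(pi*s/3)/pi**2 - 108*cos(pi*s/3)/pi**3 - 3*cos(pi*s/3)/pi; evaluating from -3 to 3: ∫_{-3}^{3} (-2*s**2 - 4*s + 1) sin(pi*s/3) ds = (-87/pi + 108/pi**3) - (-15/pi + 108/pi**3) = -72/pi.
Hence b_1 = (1/3)·(-72/pi) = -24/pi.

-24/pi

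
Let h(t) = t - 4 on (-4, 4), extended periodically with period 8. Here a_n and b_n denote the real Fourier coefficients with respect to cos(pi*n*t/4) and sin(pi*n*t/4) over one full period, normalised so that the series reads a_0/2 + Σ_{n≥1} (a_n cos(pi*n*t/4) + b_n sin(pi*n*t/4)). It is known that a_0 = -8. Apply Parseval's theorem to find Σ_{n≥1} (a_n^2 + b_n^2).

32/3

Parseval: a_0^2/2 + Σ_{n≥1} (a_n^2+b_n^2) = 1/4 ∫_{-4}^{4} h(t)^2 dt = 128/3.
Subtract a_0^2/2 = 32: Σ (a_n^2+b_n^2) = 32/3.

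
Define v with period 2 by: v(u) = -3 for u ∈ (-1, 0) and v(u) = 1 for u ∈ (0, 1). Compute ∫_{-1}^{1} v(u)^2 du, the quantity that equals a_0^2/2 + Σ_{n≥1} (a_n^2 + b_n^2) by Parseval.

10

∫_{-1}^{1} v(u)^2 du = 10.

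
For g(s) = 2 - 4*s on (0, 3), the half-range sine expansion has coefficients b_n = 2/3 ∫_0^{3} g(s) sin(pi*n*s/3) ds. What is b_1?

-16/pi

b_1 = 2/3 ∫_0^{3} (2 - 4*s) sin(pi*s/3) ds.
Integrating by parts (boundary term plus one more integral), an antiderivative of (2 - 4*s) sin(pi*s/3) is 12*s*cos(pi*s/3)/pi - 36*sin(pi*s/3)/pi**2 - 6*cos(pi*s/3)/pi; evaluating from 0 to 3: ∫_{0}^{3} (2 - 4*s) sin(pi*s/3) ds = (-30/pi) - (-6/pi) = -24/pi.
Hence b_1 = (2/3)·(-24/pi) = -16/pi.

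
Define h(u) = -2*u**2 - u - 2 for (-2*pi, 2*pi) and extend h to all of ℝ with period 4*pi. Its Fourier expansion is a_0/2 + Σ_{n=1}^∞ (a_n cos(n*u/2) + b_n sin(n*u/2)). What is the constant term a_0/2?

a_0 = (1/(2*pi)) ∫_{-2*pi}^{2*pi} h(u) du = (1/(2*pi)) · (-32*pi**3/3 - 8*pi) = -16*pi**2/3 - 4.
So the constant term a_0/2 = -8*pi**2/3 - 2.

-8*pi**2/3 - 2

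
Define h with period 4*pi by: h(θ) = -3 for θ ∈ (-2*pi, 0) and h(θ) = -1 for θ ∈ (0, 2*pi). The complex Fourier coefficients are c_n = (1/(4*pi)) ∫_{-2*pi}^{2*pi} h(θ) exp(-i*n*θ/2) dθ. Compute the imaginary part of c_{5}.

-2/(5*pi)

Since h is real-valued, Im(c_{5}) = -(1/(4*pi)) ∫_{-2*pi}^{2*pi} h(θ) sin(5*θ/2) dθ = -b_{5}/2.
Split the integral at the breakpoints.
Directly, an antiderivative of (-3) sin(5*θ/2) is 6*cos(5*θ/2)/5; evaluating from -2*pi to 0: ∫_{-2*pi}^{0} (-3) sin(5*θ/2) dθ = (6/5) - (-6/5) = 12/5.
Directly, an antiderivative of (-1) sin(5*θ/2) is 2*cos(5*θ/2)/5; evaluating from 0 to 2*pi: ∫_{0}^{2*pi} (-1) sin(5*θ/2) dθ = (-2/5) - (2/5) = -4/5.
So ∫_{-2*pi}^{2*pi} h(θ) sin(5*θ/2) dθ = 8/5.
Hence Im(c_{5}) = (-1/(4*pi))·(8/5) = -2/(5*pi).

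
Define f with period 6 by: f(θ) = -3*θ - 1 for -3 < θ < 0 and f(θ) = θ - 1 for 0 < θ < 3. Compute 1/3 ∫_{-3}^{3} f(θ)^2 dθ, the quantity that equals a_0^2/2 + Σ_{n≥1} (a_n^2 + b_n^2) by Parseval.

20

1/3 ∫_{-3}^{3} f(θ)^2 dθ = 1/3 · (60) = 20.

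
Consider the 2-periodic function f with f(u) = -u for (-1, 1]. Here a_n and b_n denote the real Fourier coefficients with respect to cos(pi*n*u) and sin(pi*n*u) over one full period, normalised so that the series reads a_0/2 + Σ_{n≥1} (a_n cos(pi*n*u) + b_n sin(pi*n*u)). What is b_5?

-2/(5*pi)

b_5 = ∫_{-1}^{1} f(u) sin(5*pi*u) du.
f is odd and sin(5*pi*u) is odd, so the integrand is even and b_5 = 2 ∫_0^{1} f(u) sin(5*pi*u) du.
Integrating by parts (boundary term plus one more integral), an antiderivative of (-u) sin(5*pi*u) is u*cos(5*pi*u)/(5*pi) - sin(5*pi*u)/(25*pi**2); evaluating from 0 to 1: ∫_{0}^{1} (-u) sin(5*pi*u) du = (-1/(5*pi)) - (0) = -1/(5*pi).
Hence b_5 = 2·(-1/(5*pi)) = -2/(5*pi).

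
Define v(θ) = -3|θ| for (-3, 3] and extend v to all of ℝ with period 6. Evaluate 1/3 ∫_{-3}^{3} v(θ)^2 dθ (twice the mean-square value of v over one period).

54

1/3 ∫_{-3}^{3} v(θ)^2 dθ = 1/3 · (162) = 54.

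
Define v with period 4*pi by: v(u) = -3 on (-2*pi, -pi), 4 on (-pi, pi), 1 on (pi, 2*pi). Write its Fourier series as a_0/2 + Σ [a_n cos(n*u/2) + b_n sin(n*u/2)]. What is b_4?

b_4 = (1/(2*pi)) ∫_{-2*pi}^{2*pi} v(u) sin(2*u) du.
Split the integral at the breakpoints.
Directly, an antiderivative of (-3) sin(2*u) is 3*cos(2*u)/2; evaluating from -2*pi to -pi: ∫_{-2*pi}^{-pi} (-3) sin(2*u) du = (3/2) - (3/2) = 0.
Directly, an antiderivative of (4) sin(2*u) is -2*cos(2*u); evaluating from -pi to pi: ∫_{-pi}^{pi} (4) sin(2*u) du = (-2) - (-2) = 0.
Directly, an antiderivative of (1) sin(2*u) is -cos(2*u)/2; evaluating from pi to 2*pi: ∫_{pi}^{2*pi} (1) sin(2*u) du = (-1/2) - (-1/2) = 0.
Summing the pieces and multiplying by (1/(2*pi)) gives b_4 = 0.

0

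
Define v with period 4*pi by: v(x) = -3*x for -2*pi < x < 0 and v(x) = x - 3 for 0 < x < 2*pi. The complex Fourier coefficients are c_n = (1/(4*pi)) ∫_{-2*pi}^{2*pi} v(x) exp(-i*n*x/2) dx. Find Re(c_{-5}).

-8/(25*pi)

Since v is real-valued, Re(c_{-5}) = (1/(4*pi)) ∫_{-2*pi}^{2*pi} v(x) cos(-5*x/2) dx = a_{5}/2.
Split the integral at the breakpoints.
Integrating by parts (boundary term plus one more integral), an antiderivative of (-3*x) cos(-5*x/2) is -6*x*sin(5*x/2)/5 - 12*cos(5*x/2)/25; evaluating from -2*pi to 0: ∫_{-2*pi}^{0} (-3*x) cos(-5*x/2) dx = (-12/25) - (12/25) = -24/25.
Integrating by parts (boundary term plus one more integral), an antiderivative of (x - 3) cos(-5*x/2) is 2*x*sin(5*x/2)/5 - 6*sin(5*x/2)/5 + 4*cos(5*x/2)/25; evaluating from 0 to 2*pi: ∫_{0}^{2*pi} (x - 3) cos(-5*x/2) dx = (-4/25) - (4/25) = -8/25.
So ∫_{-2*pi}^{2*pi} v(x) cos(-5*x/2) dx = -32/25.
Hence Re(c_{-5}) = (1/(4*pi))·(-32/25) = -8/(25*pi).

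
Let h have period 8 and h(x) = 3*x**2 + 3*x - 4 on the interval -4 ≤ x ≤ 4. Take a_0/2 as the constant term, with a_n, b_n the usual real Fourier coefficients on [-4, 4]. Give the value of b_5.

b_5 = 1/4 ∫_{-4}^{4} h(x) sin(5*pi*x/4) dx.
Integrating by parts twice (tabular method), an antiderivative of (3*x**2 + 3*x - 4) sin(5*pi*x/4) is -12*x**2*cos(5*pi*x/4)/(5*pi) + 96*x*sin(5*pi*x/4)/(25*pi**2) - 12*x*cos(5*pi*x/4)/(5*pi) + 48*sin(5*pi*x/4)/(25*pi**2) + 384*cos(5*pi*x/4)/(125*pi**3) + 16*cos(5*pi*x/4)/(5*pi); evaluating from -4 to 4: ∫_{-4}^{4} (3*x**2 + 3*x - 4) sin(5*pi*x/4) dx = (32*(-12 + 175*pi**2)/(125*pi**3)) - (128*(-3 + 25*pi**2)/(125*pi**3)) = 96/(5*pi).
Hence b_5 = (1/4)·(96/(5*pi)) = 24/(5*pi).

24/(5*pi)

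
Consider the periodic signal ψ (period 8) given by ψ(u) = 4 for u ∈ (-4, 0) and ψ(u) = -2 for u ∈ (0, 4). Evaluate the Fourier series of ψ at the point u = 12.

u = 12 differs from u = -4 by 2 full period(s), and the series is 8-periodic.
At u = -4 the one-sided limits are ψ(-4^-) = -2 and ψ(-4^+) = 4.
By Dirichlet's theorem the series converges to their average, [(-2) + (4)]/2 = 1.

1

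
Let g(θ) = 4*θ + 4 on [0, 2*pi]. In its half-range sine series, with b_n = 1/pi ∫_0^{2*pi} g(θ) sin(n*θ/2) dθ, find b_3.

b_3 = 1/pi ∫_0^{2*pi} (4*θ + 4) sin(3*θ/2) dθ.
Integrating by parts (boundary term plus one more integral), an antiderivative of (4*θ + 4) sin(3*θ/2) is -8*θ*cos(3*θ/2)/3 + 16*sin(3*θ/2)/9 - 8*cos(3*θ/2)/3; evaluating from 0 to 2*pi: ∫_{0}^{2*pi} (4*θ + 4) sin(3*θ/2) dθ = (8/3 + 16*pi/3) - (-8/3) = 16/3 + 16*pi/3.
Hence b_3 = (1/pi)·(16/3 + 16*pi/3) = 16*(1 + pi)/(3*pi).

16*(1 + pi)/(3*pi)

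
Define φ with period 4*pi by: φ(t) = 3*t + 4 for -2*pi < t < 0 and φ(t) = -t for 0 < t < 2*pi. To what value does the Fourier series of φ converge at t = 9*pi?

t = 9*pi differs from t = pi by 2 full period(s), and the series is 4*pi-periodic.
φ is continuous at t = pi with value -pi, so the series converges to -pi there.

-pi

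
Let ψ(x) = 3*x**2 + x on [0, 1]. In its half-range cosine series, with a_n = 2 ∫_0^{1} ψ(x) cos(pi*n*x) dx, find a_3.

-16/(9*pi**2)

a_3 = 2 ∫_0^{1} (3*x**2 + x) cos(3*pi*x) dx.
Integrating by parts twice (tabular method), an antiderivative of (3*x**2 + x) cos(3*pi*x) is x**2*sin(3*pi*x)/pi + x*sin(3*pi*x)/(3*pi) + 2*x*cos(3*pi*x)/(3*pi**2) - 2*sin(3*pi*x)/(9*pi**3) + cos(3*pi*x)/(9*pi**2); evaluating from 0 to 1: ∫_{0}^{1} (3*x**2 + x) cos(3*pi*x) dx = (-7/(9*pi**2)) - (1/(9*pi**2)) = -8/(9*pi**2).
Hence a_3 = 2·(-8/(9*pi**2)) = -16/(9*pi**2).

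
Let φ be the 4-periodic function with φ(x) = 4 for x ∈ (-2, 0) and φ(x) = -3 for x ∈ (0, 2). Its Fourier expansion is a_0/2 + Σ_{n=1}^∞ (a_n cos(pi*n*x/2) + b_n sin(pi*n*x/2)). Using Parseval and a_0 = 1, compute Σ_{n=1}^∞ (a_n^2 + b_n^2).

49/2

Parseval: a_0^2/2 + Σ_{n≥1} (a_n^2+b_n^2) = 1/2 ∫_{-2}^{2} φ(x)^2 dx = 25.
Subtract a_0^2/2 = 1/2: Σ (a_n^2+b_n^2) = 49/2.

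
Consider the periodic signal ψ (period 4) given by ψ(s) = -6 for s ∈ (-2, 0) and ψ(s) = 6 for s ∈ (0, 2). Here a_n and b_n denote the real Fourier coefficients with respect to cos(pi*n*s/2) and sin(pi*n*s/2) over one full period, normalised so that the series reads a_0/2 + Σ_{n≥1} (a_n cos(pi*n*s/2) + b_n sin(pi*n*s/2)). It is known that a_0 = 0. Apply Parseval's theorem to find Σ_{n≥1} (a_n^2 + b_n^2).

Parseval: a_0^2/2 + Σ_{n≥1} (a_n^2+b_n^2) = 1/2 ∫_{-2}^{2} ψ(s)^2 ds = 72.
Subtract a_0^2/2 = 0: Σ (a_n^2+b_n^2) = 72.

72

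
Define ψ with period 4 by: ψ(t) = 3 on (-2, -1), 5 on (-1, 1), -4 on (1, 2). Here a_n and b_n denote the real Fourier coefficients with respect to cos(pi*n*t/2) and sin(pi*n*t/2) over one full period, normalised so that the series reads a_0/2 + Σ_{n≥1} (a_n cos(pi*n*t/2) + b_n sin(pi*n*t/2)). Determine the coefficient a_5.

a_5 = 1/2 ∫_{-2}^{2} ψ(t) cos(5*pi*t/2) dt.
Split the integral at the breakpoints.
Directly, an antiderivative of (3) cos(5*pi*t/2) is 6*sin(5*pi*t/2)/(5*pi); evaluating from -2 to -1: ∫_{-2}^{-1} (3) cos(5*pi*t/2) dt = (-6/(5*pi)) - (0) = -6/(5*pi).
Directly, an antiderivative of (5) cos(5*pi*t/2) is 2*sin(5*pi*t/2)/pi; evaluating from -1 to 1: ∫_{-1}^{1} (5) cos(5*pi*t/2) dt = (2/pi) - (-2/pi) = 4/pi.
Directly, an antiderivative of (-4) cos(5*pi*t/2) is -8*sin(5*pi*t/2)/(5*pi); evaluating from 1 to 2: ∫_{1}^{2} (-4) cos(5*pi*t/2) dt = (0) - (-8/(5*pi)) = 8/(5*pi).
Summing the pieces and multiplying by (1/2) gives a_5 = 11/(5*pi).

11/(5*pi)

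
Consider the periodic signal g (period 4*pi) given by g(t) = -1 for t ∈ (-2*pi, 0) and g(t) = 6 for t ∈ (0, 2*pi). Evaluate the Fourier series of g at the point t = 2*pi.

At t = 2*pi the one-sided limits are g(2*pi^-) = 6 and g(2*pi^+) = -1.
By Dirichlet's theorem the series converges to their average, [(6) + (-1)]/2 = 5/2.

5/2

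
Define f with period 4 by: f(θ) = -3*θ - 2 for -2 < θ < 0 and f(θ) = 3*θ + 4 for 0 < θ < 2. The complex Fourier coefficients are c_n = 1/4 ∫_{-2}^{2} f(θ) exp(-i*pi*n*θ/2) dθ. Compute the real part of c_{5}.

-12/(25*pi**2)

Since f is real-valued, Re(c_{5}) = 1/4 ∫_{-2}^{2} f(θ) cos(5*pi*θ/2) dθ = a_{5}/2.
Split the integral at the breakpoints.
Integrating by parts (boundary term plus one more integral), an antiderivative of (-3*θ - 2) cos(5*pi*θ/2) is -6*θ*sin(5*pi*θ/2)/(5*pi) - 4*sin(5*pi*θ/2)/(5*pi) - 12*cos(5*pi*θ/2)/(25*pi**2); evaluating from -2 to 0: ∫_{-2}^{0} (-3*θ - 2) cos(5*pi*θ/2) dθ = (-12/(25*pi**2)) - (12/(25*pi**2)) = -24/(25*pi**2).
Integrating by parts (boundary term plus one more integral), an antiderivative of (3*θ + 4) cos(5*pi*θ/2) is 6*θ*sin(5*pi*θ/2)/(5*pi) + 8*sin(5*pi*θ/2)/(5*pi) + 12*cos(5*pi*θ/2)/(25*pi**2); evaluating from 0 to 2: ∫_{0}^{2} (3*θ + 4) cos(5*pi*θ/2) dθ = (-12/(25*pi**2)) - (12/(25*pi**2)) = -24/(25*pi**2).
So ∫_{-2}^{2} f(θ) cos(5*pi*θ/2) dθ = -48/(25*pi**2).
Hence Re(c_{5}) = (1/4)·(-48/(25*pi**2)) = -12/(25*pi**2).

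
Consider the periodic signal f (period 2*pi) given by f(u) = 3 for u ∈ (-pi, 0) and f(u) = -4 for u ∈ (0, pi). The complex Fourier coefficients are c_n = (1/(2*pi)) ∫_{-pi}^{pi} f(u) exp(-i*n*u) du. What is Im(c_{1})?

7/pi

Since f is real-valued, Im(c_{1}) = -(1/(2*pi)) ∫_{-pi}^{pi} f(u) sin(u) du = -b_{1}/2.
Split the integral at the breakpoints.
Directly, an antiderivative of (3) sin(u) is -3*cos(u); evaluating from -pi to 0: ∫_{-pi}^{0} (3) sin(u) du = (-3) - (3) = -6.
Directly, an antiderivative of (-4) sin(u) is 4*cos(u); evaluating from 0 to pi: ∫_{0}^{pi} (-4) sin(u) du = (-4) - (4) = -8.
So ∫_{-pi}^{pi} f(u) sin(u) du = -14.
Hence Im(c_{1}) = (-1/(2*pi))·(-14) = 7/pi.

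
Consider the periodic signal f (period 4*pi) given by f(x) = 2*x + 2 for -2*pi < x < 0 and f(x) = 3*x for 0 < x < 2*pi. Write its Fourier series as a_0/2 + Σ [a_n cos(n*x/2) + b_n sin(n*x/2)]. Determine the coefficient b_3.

2*(-2 + 5*pi)/(3*pi)

b_3 = (1/(2*pi)) ∫_{-2*pi}^{2*pi} f(x) sin(3*x/2) dx.
Split the integral at the breakpoints.
Integrating by parts (boundary term plus one more integral), an antiderivative of (2*x + 2) sin(3*x/2) is -4*x*cos(3*x/2)/3 + 8*sin(3*x/2)/9 - 4*cos(3*x/2)/3; evaluating from -2*pi to 0: ∫_{-2*pi}^{0} (2*x + 2) sin(3*x/2) dx = (-4/3) - (4/3 - 8*pi/3) = -8/3 + 8*pi/3.
Integrating by parts (boundary term plus one more integral), an antiderivative of (3*x) sin(3*x/2) is -2*x*cos(3*x/2) + 4*sin(3*x/2)/3; evaluating from 0 to 2*pi: ∫_{0}^{2*pi} (3*x) sin(3*x/2) dx = (4*pi) - (0) = 4*pi.
Summing the pieces and multiplying by (1/(2*pi)) gives b_3 = 2*(-2 + 5*pi)/(3*pi).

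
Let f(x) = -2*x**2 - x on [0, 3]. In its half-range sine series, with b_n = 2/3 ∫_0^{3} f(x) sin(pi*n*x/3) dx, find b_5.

6*(24 - 175*pi**2)/(125*pi**3)

b_5 = 2/3 ∫_0^{3} (-2*x**2 - x) sin(5*pi*x/3) dx.
Integrating by parts twice (tabular method), an antiderivative of (-2*x**2 - x) sin(5*pi*x/3) is 6*x**2*cos(5*pi*x/3)/(5*pi) - 36*x*sin(5*pi*x/3)/(25*pi**2) + 3*x*cos(5*pi*x/3)/(5*pi) - 9*sin(5*pi*x/3)/(25*pi**2) - 108*cos(5*pi*x/3)/(125*pi**3); evaluating from 0 to 3: ∫_{0}^{3} (-2*x**2 - x) sin(5*pi*x/3) dx = (9*(12 - 175*pi**2)/(125*pi**3)) - (-108/(125*pi**3)) = 9*(24 - 175*pi**2)/(125*pi**3).
Hence b_5 = (2/3)·(9*(24 - 175*pi**2)/(125*pi**3)) = 6*(24 - 175*pi**2)/(125*pi**3).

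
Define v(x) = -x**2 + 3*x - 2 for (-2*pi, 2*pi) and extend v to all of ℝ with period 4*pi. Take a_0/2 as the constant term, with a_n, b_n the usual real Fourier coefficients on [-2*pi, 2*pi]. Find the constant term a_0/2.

-4*pi**2/3 - 2

a_0 = (1/(2*pi)) ∫_{-2*pi}^{2*pi} v(x) dx = (1/(2*pi)) · (-16*pi**3/3 - 8*pi) = -8*pi**2/3 - 4.
So the constant term a_0/2 = -4*pi**2/3 - 2.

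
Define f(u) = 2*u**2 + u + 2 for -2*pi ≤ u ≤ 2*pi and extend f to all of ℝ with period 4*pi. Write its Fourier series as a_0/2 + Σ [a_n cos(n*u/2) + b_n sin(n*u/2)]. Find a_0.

4 + 16*pi**2/3

a_0 = (1/(2*pi)) ∫_{-2*pi}^{2*pi} f(u) du = (1/(2*pi)) · (8*pi + 32*pi**3/3) = 4 + 16*pi**2/3.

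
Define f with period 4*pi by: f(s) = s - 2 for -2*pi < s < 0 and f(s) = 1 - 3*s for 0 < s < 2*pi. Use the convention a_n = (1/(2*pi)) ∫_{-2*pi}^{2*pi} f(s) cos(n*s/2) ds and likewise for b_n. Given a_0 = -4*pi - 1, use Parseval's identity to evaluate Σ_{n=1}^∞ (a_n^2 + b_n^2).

Parseval: a_0^2/2 + Σ_{n≥1} (a_n^2+b_n^2) = (1/(2*pi)) ∫_{-2*pi}^{2*pi} f(s)^2 ds = -2*pi + 5 + 40*pi**2/3.
Subtract a_0^2/2 = (1 + 4*pi)**2/2: Σ (a_n^2+b_n^2) = -6*pi + 9/2 + 16*pi**2/3.

-6*pi + 9/2 + 16*pi**2/3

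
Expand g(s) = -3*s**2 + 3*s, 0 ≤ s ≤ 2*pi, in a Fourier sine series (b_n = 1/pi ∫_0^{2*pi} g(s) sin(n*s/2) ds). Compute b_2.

-6 + 12*pi

b_2 = 1/pi ∫_0^{2*pi} (-3*s**2 + 3*s) sin(s) ds.
Integrating by parts twice (tabular method), an antiderivative of (-3*s**2 + 3*s) sin(s) is 3*s**2*cos(s) - 6*s*sin(s) - 3*s*cos(s) + 3*sin(s) - 6*cos(s); evaluating from 0 to 2*pi: ∫_{0}^{2*pi} (-3*s**2 + 3*s) sin(s) ds = (-6*pi - 6 + 12*pi**2) - (-6) = 6*pi*(-1 + 2*pi).
Hence b_2 = (1/pi)·(6*pi*(-1 + 2*pi)) = -6 + 12*pi.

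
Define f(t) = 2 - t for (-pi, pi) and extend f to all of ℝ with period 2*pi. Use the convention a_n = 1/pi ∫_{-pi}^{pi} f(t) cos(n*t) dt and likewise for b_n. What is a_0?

a_0 = 1/pi ∫_{-pi}^{pi} f(t) dt = 1/pi · (4*pi) = 4.

4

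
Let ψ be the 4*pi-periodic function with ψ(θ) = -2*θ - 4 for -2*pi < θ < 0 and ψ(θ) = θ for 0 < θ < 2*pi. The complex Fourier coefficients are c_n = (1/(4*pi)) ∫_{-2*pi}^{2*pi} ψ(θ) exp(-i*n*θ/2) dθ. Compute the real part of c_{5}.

Since ψ is real-valued, Re(c_{5}) = (1/(4*pi)) ∫_{-2*pi}^{2*pi} ψ(θ) cos(5*θ/2) dθ = a_{5}/2.
Split the integral at the breakpoints.
Integrating by parts (boundary term plus one more integral), an antiderivative of (-2*θ - 4) cos(5*θ/2) is -4*θ*sin(5*θ/2)/5 - 8*sin(5*θ/2)/5 - 8*cos(5*θ/2)/25; evaluating from -2*pi to 0: ∫_{-2*pi}^{0} (-2*θ - 4) cos(5*θ/2) dθ = (-8/25) - (8/25) = -16/25.
Integrating by parts (boundary term plus one more integral), an antiderivative of (θ) cos(5*θ/2) is 2*θ*sin(5*θ/2)/5 + 4*cos(5*θ/2)/25; evaluating from 0 to 2*pi: ∫_{0}^{2*pi} (θ) cos(5*θ/2) dθ = (-4/25) - (4/25) = -8/25.
So ∫_{-2*pi}^{2*pi} ψ(θ) cos(5*θ/2) dθ = -24/25.
Hence Re(c_{5}) = (1/(4*pi))·(-24/25) = -6/(25*pi).

-6/(25*pi)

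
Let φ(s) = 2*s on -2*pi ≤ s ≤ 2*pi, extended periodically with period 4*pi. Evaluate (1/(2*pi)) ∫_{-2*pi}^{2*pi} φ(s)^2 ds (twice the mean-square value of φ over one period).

32*pi**2/3

(1/(2*pi)) ∫_{-2*pi}^{2*pi} φ(s)^2 ds = (1/(2*pi)) · (64*pi**3/3) = 32*pi**2/3.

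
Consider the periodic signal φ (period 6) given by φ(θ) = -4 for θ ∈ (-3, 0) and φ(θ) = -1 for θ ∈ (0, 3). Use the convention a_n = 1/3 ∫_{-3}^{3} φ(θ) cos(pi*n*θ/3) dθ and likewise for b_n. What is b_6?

0

b_6 = 1/3 ∫_{-3}^{3} φ(θ) sin(2*pi*θ) dθ.
Split the integral at the breakpoints.
Directly, an antiderivative of (-4) sin(2*pi*θ) is 2*cos(2*pi*θ)/pi; evaluating from -3 to 0: ∫_{-3}^{0} (-4) sin(2*pi*θ) dθ = (2/pi) - (2/pi) = 0.
Directly, an antiderivative of (-1) sin(2*pi*θ) is cos(2*pi*θ)/(2*pi); evaluating from 0 to 3: ∫_{0}^{3} (-1) sin(2*pi*θ) dθ = (1/(2*pi)) - (1/(2*pi)) = 0.
Summing the pieces and multiplying by (1/3) gives b_6 = 0.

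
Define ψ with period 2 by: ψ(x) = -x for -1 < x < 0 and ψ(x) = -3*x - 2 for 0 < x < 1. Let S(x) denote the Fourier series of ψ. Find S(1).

-2

x = 1 differs from x = -1 by 1 full period(s), and the series is 2-periodic.
At x = -1 the one-sided limits are ψ(-1^-) = -5 and ψ(-1^+) = 1.
By Dirichlet's theorem the series converges to their average, [(-5) + (1)]/2 = -2.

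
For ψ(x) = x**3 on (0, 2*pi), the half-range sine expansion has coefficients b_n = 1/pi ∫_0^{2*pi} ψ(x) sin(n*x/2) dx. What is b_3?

b_3 = 1/pi ∫_0^{2*pi} (x**3) sin(3*x/2) dx.
Integrating by parts three times (tabular method), an antiderivative of (x**3) sin(3*x/2) is -2*x**3*cos(3*x/2)/3 + 4*x**2*sin(3*x/2)/3 + 16*x*cos(3*x/2)/9 - 32*sin(3*x/2)/27; evaluating from 0 to 2*pi: ∫_{0}^{2*pi} (x**3) sin(3*x/2) dx = (16*pi*(-2 + 3*pi**2)/9) - (0) = 16*pi*(-2 + 3*pi**2)/9.
Hence b_3 = (1/pi)·(16*pi*(-2 + 3*pi**2)/9) = -32/9 + 16*pi**2/3.

-32/9 + 16*pi**2/3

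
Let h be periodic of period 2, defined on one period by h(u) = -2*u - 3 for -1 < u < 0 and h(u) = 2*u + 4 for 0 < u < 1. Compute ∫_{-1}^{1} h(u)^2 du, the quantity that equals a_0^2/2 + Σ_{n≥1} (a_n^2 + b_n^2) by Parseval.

∫_{-1}^{1} h(u)^2 du = 89/3.

89/3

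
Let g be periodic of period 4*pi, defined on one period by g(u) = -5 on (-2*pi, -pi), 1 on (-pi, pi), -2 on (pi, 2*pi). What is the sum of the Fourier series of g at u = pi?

-1/2

At u = pi the one-sided limits are g(pi^-) = 1 and g(pi^+) = -2.
By Dirichlet's theorem the series converges to their average, [(1) + (-2)]/2 = -1/2.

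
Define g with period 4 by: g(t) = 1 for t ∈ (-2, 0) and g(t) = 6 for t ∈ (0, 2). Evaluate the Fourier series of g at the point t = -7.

6

t = -7 differs from t = 1 by -2 full period(s), and the series is 4-periodic.
g is continuous at t = 1 with value 6, so the series converges to 6 there.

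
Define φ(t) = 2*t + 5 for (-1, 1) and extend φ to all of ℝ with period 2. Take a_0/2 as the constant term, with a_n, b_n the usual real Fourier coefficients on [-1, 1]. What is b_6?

-2/(3*pi)

b_6 = ∫_{-1}^{1} φ(t) sin(6*pi*t) dt.
Integrating by parts (boundary term plus one more integral), an antiderivative of (2*t + 5) sin(6*pi*t) is -t*cos(6*pi*t)/(3*pi) + sin(6*pi*t)/(18*pi**2) - 5*cos(6*pi*t)/(6*pi); evaluating from -1 to 1: ∫_{-1}^{1} (2*t + 5) sin(6*pi*t) dt = (-7/(6*pi)) - (-1/(2*pi)) = -2/(3*pi).
Hence b_6 = -2/(3*pi).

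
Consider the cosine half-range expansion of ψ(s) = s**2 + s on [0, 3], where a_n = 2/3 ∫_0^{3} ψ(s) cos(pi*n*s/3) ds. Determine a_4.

a_4 = 2/3 ∫_0^{3} (s**2 + s) cos(4*pi*s/3) ds.
Integrating by parts twice (tabular method), an antiderivative of (s**2 + s) cos(4*pi*s/3) is 3*s**2*sin(4*pi*s/3)/(4*pi) + 3*s*sin(4*pi*s/3)/(4*pi) + 9*s*cos(4*pi*s/3)/(8*pi**2) - 27*sin(4*pi*s/3)/(32*pi**3) + 9*cos(4*pi*s/3)/(16*pi**2); evaluating from 0 to 3: ∫_{0}^{3} (s**2 + s) cos(4*pi*s/3) ds = (63/(16*pi**2)) - (9/(16*pi**2)) = 27/(8*pi**2).
Hence a_4 = (2/3)·(27/(8*pi**2)) = 9/(4*pi**2).

9/(4*pi**2)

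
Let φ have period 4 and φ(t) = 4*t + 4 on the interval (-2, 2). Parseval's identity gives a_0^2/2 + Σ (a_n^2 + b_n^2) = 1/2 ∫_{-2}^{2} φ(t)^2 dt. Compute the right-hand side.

224/3

1/2 ∫_{-2}^{2} φ(t)^2 dt = 1/2 · (448/3) = 224/3.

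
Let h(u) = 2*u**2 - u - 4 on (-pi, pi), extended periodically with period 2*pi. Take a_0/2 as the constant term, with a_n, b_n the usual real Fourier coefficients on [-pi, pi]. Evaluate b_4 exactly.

1/2

b_4 = 1/pi ∫_{-pi}^{pi} h(u) sin(4*u) du.
Integrating by parts twice (tabular method), an antiderivative of (2*u**2 - u - 4) sin(4*u) is -u**2*cos(4*u)/2 + u*sin(4*u)/4 + u*cos(4*u)/4 - sin(4*u)/16 + 17*cos(4*u)/16; evaluating from -pi to pi: ∫_{-pi}^{pi} (2*u**2 - u - 4) sin(4*u) du = (-pi**2/2 + pi/4 + 17/16) - (-pi**2/2 - pi/4 + 17/16) = pi/2.
Hence b_4 = (1/pi)·(pi/2) = 1/2.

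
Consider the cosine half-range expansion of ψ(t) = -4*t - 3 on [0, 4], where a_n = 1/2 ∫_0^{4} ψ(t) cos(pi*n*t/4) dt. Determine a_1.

a_1 = 1/2 ∫_0^{4} (-4*t - 3) cos(pi*t/4) dt.
Integrating by parts (boundary term plus one more integral), an antiderivative of (-4*t - 3) cos(pi*t/4) is -16*t*sin(pi*t/4)/pi - 12*sin(pi*t/4)/pi - 64*cos(pi*t/4)/pi**2; evaluating from 0 to 4: ∫_{0}^{4} (-4*t - 3) cos(pi*t/4) dt = (64/pi**2) - (-64/pi**2) = 128/pi**2.
Hence a_1 = (1/2)·(128/pi**2) = 64/pi**2.

64/pi**2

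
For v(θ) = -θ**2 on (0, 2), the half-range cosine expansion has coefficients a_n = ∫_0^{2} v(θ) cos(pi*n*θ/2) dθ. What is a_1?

16/pi**2

a_1 = ∫_0^{2} (-θ**2) cos(pi*θ/2) dθ.
Integrating by parts twice (tabular method), an antiderivative of (-θ**2) cos(pi*θ/2) is -2*θ**2*sin(pi*θ/2)/pi - 8*θ*cos(pi*θ/2)/pi**2 + 16*sin(pi*θ/2)/pi**3; evaluating from 0 to 2: ∫_{0}^{2} (-θ**2) cos(pi*θ/2) dθ = (16/pi**2) - (0) = 16/pi**2.
Hence a_1 = 16/pi**2.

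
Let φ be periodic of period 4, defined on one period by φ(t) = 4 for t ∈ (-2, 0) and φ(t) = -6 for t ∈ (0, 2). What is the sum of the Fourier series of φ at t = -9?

4

t = -9 differs from t = -1 by -2 full period(s), and the series is 4-periodic.
φ is continuous at t = -1 with value 4, so the series converges to 4 there.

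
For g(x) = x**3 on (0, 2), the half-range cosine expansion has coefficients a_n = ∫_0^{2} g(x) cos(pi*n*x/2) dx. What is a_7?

48*(4 - 49*pi**2)/(2401*pi**4)

a_7 = ∫_0^{2} (x**3) cos(7*pi*x/2) dx.
Integrating by parts three times (tabular method), an antiderivative of (x**3) cos(7*pi*x/2) is 2*x**3*sin(7*pi*x/2)/(7*pi) + 12*x**2*cos(7*pi*x/2)/(49*pi**2) - 48*x*sin(7*pi*x/2)/(343*pi**3) - 96*cos(7*pi*x/2)/(2401*pi**4); evaluating from 0 to 2: ∫_{0}^{2} (x**3) cos(7*pi*x/2) dx = (48*(2 - 49*pi**2)/(2401*pi**4)) - (-96/(2401*pi**4)) = 48*(4 - 49*pi**2)/(2401*pi**4).
Hence a_7 = 48*(4 - 49*pi**2)/(2401*pi**4).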